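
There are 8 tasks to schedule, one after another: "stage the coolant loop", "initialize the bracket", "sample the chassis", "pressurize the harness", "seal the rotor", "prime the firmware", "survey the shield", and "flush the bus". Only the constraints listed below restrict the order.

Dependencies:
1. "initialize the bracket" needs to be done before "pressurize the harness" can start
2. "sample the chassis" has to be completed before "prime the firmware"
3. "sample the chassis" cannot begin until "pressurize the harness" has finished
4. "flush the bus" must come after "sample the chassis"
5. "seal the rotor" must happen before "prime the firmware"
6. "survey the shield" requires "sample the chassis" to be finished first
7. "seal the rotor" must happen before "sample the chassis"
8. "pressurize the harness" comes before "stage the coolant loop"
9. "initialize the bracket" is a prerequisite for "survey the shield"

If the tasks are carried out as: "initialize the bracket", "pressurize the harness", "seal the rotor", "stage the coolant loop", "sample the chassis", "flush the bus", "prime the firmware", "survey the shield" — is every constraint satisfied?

Yes

Checking each listed constraint against this order: for instance, "initialize the bracket" is in position 1 and "survey the shield" in position 8, so that constraint holds — and the remaining constraints check out the same way.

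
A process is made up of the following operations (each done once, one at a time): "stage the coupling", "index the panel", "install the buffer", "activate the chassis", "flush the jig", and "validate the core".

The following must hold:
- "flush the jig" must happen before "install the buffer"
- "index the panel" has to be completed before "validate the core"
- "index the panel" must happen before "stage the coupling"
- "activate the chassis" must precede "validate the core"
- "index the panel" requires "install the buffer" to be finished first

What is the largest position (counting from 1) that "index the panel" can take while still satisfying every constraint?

The operations that are forced after "index the panel", directly or by a chain of constraints, are "stage the coupling", "validate the core". That's 2 operations.
With 2 mandatory successors out of 6 operations total, the latest slot for "index the panel" is 6−2 = 4, and it's reachable by doing all non-successors before "index the panel".

4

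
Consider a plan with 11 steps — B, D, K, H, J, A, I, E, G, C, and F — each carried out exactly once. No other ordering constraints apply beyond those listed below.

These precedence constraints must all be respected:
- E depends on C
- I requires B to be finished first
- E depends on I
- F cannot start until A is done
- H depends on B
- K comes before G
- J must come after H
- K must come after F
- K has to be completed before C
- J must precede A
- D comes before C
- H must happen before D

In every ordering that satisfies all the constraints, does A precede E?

Following the dependencies: A → F → K → C → E.
So A must precede E in any valid ordering.

Yes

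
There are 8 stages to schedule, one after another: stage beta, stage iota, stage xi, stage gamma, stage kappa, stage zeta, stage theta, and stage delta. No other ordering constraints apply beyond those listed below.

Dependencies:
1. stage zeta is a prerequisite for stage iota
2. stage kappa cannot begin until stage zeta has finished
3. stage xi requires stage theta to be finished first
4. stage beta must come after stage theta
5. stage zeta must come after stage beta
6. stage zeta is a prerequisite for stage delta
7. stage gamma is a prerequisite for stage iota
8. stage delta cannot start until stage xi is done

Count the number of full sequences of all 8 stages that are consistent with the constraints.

138

The stages with no prerequisites are stage gamma, stage theta; any of them can be placed first.
Counting all ways to extend the partial order to a total order gives 138.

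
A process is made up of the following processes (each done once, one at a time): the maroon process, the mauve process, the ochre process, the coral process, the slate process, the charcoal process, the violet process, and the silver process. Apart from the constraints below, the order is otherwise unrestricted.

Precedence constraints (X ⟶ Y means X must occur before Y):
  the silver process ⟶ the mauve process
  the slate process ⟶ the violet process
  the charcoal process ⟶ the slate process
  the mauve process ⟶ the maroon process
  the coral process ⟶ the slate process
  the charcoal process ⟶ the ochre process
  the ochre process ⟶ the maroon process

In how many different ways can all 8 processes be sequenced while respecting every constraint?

258

The processes with no prerequisites are the coral process, the charcoal process, the silver process; any of them can be placed first.
Enumerating by repeatedly choosing an available process (one whose prerequisites are all placed) gives 258 distinct complete orderings.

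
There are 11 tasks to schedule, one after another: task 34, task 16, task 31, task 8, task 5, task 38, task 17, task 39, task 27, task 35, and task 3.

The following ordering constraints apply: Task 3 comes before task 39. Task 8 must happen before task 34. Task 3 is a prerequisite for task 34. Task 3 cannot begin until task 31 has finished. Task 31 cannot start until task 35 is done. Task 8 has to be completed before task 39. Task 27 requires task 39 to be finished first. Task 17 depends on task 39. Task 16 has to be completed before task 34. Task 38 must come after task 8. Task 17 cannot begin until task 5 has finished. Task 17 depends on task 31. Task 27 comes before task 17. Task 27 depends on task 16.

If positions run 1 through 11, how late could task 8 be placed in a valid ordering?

6

Every task that must follow task 8 has to come after it. Tracing all chains starting from task 8, those tasks are: task 34, task 38, task 17, task 39, task 27 — 5 in total.
With 5 mandatory successors out of 11 tasks total, the latest slot for task 8 is 11−5 = 6, and it's reachable by doing all non-successors before task 8.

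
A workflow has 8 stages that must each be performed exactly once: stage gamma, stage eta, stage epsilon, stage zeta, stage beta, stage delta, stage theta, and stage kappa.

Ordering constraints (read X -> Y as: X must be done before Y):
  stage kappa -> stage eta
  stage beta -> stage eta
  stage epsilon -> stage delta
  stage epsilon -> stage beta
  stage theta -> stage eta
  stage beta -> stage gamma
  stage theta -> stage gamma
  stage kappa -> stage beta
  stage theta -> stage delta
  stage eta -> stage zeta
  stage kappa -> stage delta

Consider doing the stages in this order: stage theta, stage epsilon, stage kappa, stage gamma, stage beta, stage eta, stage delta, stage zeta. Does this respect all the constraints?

No

Here stage beta comes after stage gamma.
Since stage beta is required before stage gamma, the ordering is invalid.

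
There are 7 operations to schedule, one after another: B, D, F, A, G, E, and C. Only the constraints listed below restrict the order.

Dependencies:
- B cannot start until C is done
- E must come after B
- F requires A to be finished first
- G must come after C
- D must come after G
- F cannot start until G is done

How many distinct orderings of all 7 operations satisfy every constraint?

The operations with no prerequisites are A, C; any of them can be placed first.
Systematically extending each partial ordering one operation at a time and counting, there are 95 complete orderings.

95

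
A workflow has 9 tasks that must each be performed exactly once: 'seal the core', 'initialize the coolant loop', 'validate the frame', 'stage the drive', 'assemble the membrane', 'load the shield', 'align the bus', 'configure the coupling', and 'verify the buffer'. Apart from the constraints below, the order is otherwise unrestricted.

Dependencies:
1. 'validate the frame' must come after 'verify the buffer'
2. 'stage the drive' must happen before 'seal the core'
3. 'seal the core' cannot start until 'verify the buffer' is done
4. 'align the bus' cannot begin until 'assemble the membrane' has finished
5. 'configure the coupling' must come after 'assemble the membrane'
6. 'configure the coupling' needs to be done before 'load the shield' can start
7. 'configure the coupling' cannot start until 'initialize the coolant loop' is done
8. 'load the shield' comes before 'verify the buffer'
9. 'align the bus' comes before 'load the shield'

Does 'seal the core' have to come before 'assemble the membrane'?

No

The constraints actually force 'assemble the membrane' before 'seal the core' (via 'assemble the membrane' → 'align the bus' → 'load the shield' → 'verify the buffer' → 'seal the core'), not the other way around.
So 'seal the core' never precedes 'assemble the membrane'.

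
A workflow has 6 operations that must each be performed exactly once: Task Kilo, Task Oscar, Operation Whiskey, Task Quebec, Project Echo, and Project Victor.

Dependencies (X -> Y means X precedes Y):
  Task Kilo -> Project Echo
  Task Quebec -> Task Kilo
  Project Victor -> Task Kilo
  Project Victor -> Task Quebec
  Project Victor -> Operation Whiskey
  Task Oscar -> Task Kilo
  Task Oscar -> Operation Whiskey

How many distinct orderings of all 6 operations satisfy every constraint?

The operations with no prerequisites are Task Oscar, Project Victor; any of them can be placed first.
Enumerating by repeatedly choosing an available operation (one whose prerequisites are all placed) gives 11 distinct complete orderings.

11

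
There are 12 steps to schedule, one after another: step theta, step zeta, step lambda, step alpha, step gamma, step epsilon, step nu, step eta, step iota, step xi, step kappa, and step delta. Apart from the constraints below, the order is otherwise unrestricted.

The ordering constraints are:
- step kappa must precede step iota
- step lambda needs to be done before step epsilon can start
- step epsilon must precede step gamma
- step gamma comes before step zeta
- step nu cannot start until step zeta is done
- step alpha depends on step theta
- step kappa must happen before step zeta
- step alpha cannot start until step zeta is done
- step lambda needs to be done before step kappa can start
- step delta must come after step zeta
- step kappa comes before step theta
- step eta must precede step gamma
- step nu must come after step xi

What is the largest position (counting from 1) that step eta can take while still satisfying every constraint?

Following every chain forward from step eta, the steps that must come later are step zeta, step alpha, step gamma, step nu, step delta — 5 of them.
With 5 mandatory successors out of 12 steps total, the latest slot for step eta is 12−5 = 7, and it's reachable by doing all non-successors before step eta.

7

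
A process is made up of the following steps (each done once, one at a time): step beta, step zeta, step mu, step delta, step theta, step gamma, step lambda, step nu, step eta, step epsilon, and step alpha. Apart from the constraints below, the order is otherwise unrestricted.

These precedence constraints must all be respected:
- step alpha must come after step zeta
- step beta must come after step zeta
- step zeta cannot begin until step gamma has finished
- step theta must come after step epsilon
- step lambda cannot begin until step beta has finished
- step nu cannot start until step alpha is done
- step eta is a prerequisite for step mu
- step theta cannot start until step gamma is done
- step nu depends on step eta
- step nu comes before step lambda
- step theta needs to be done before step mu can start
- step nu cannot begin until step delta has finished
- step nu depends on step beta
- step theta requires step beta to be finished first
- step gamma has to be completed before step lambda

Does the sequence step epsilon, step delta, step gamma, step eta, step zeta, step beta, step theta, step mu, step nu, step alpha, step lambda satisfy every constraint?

No

Here step alpha comes after step nu.
Since step alpha is required before step nu, the ordering is invalid.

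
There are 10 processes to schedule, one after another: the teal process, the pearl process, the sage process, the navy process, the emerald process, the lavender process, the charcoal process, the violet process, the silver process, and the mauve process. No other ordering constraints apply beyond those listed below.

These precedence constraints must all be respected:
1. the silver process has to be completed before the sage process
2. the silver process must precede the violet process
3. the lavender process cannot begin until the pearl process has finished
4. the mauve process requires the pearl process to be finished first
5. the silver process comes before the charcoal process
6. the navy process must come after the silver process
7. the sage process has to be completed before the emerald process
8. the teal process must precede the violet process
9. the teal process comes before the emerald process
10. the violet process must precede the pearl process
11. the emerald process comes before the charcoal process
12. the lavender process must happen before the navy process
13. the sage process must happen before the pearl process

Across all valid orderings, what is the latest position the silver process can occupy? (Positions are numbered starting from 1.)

Following every chain forward from the silver process, the processes that must come later are the pearl process, the sage process, the navy process, the emerald process, the lavender process, the charcoal process, the violet process, the mauve process — 8 of them.
So at least 8 processes follow the silver process, putting the silver process no later than position 2. That position is achievable by scheduling everything else first.

2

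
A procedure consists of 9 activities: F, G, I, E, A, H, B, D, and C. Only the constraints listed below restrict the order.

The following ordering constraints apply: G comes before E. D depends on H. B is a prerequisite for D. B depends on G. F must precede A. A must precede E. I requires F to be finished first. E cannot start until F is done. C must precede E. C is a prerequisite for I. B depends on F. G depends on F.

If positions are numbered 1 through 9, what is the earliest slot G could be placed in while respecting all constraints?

The only activity forced before G (directly or transitively) is F.
So at minimum 1 activity comes before G, putting G no earlier than position 2. That position is achievable by scheduling exactly that predecessor first.

2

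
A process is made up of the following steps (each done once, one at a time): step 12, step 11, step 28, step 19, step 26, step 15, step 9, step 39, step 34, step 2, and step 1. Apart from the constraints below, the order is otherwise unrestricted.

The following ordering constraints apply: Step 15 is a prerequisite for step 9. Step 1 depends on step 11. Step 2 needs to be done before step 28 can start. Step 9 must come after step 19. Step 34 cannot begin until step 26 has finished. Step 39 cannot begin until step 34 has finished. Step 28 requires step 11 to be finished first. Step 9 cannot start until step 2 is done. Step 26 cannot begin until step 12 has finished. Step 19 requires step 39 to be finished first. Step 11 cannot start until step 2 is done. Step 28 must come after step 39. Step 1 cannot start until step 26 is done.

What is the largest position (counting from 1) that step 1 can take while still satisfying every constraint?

11

No constraint forces any step after step 1, so it can be placed last, in position 11.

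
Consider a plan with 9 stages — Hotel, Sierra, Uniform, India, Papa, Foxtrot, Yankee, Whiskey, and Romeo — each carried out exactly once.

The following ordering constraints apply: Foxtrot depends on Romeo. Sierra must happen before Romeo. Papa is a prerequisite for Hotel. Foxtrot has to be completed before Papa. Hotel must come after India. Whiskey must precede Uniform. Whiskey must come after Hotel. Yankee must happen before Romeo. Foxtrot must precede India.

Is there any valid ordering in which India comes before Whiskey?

Yes

Every valid ordering already has India before Whiskey (the constraints require it), so in particular at least one does.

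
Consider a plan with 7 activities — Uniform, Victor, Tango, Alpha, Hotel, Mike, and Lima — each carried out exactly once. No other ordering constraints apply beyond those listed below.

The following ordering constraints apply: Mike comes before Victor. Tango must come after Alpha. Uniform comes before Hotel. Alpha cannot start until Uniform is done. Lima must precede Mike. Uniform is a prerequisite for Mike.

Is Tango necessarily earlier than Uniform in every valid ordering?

The constraints actually force Uniform before Tango (via Uniform → Alpha → Tango), not the other way around.
So Tango does not have to come before Uniform — it cannot.

No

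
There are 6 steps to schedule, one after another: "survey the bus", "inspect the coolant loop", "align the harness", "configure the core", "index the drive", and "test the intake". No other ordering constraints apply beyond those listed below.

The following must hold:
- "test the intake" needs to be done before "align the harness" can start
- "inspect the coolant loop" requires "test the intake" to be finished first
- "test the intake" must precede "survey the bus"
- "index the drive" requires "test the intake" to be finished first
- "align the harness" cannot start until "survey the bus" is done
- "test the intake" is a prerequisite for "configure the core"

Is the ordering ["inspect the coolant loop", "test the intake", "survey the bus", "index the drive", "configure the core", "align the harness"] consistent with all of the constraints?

Here "test the intake" comes after "inspect the coolant loop".
That contradicts the constraint that "test the intake" must precede "inspect the coolant loop".

No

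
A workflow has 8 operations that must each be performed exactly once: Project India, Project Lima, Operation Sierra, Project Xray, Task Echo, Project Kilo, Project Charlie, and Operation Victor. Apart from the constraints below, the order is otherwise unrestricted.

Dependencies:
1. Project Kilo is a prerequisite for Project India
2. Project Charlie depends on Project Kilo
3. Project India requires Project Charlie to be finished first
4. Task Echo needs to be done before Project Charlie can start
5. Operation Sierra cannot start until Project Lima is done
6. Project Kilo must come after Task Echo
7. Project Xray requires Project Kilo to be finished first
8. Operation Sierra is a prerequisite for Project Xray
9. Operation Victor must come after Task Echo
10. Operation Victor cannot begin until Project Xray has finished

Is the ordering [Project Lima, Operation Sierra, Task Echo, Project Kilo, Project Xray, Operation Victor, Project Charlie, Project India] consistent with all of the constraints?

Yes

Going through the constraints one by one, each required predecessor appears earlier in the sequence than its dependent — e.g. Task Echo (position 3) is before Project Charlie (position 7), as required.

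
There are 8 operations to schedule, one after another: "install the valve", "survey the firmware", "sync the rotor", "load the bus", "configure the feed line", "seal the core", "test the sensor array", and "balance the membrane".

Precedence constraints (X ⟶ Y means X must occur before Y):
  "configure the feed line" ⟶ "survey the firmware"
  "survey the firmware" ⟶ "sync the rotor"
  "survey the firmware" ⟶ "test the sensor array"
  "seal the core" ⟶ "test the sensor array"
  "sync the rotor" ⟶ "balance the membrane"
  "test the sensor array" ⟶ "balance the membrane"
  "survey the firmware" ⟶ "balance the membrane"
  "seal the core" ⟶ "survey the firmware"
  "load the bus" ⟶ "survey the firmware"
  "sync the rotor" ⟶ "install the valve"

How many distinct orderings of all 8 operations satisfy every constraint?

The operations with no prerequisites are "load the bus", "configure the feed line", "seal the core"; any of them can be placed first.
Counting all ways to extend the partial order to a total order gives 30.

30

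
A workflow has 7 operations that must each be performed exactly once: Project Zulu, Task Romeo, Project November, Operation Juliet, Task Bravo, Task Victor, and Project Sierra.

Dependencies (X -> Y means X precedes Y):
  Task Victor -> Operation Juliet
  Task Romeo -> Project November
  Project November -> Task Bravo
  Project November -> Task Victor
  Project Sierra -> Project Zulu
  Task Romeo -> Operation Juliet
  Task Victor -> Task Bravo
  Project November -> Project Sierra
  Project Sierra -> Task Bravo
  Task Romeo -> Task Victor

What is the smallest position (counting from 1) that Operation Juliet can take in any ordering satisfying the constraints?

4

Every operation that must precede Operation Juliet has to come before it. Tracing all chains that end at Operation Juliet, those operations are: Task Romeo, Project November, Task Victor — 3 in total.
With 3 mandatory predecessors, the earliest Operation Juliet can sit is position 3+1 = 4, and placing just those 3 first achieves it.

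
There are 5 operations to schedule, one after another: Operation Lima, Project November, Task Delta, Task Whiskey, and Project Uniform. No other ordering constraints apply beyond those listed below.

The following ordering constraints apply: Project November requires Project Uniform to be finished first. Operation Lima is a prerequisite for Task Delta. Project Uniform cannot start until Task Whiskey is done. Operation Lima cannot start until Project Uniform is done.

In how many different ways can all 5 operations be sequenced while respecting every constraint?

Task Whiskey is the only operation with nothing required before it, so every ordering starts there.
Systematically extending each partial ordering one operation at a time and counting, there are 3 complete orderings.

3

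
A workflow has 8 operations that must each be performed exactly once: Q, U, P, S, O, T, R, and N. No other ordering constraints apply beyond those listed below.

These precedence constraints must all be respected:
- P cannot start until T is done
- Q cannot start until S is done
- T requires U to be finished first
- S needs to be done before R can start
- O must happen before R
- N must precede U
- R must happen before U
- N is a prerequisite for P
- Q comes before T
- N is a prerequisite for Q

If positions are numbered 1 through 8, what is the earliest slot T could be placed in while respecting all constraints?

Every operation that must precede T has to come before it. Tracing all chains that end at T, those operations are: Q, U, S, O, R, N — 6 in total.
So at minimum 6 operations come before T, putting T no earlier than position 7. That position is achievable by scheduling exactly those predecessors first.

7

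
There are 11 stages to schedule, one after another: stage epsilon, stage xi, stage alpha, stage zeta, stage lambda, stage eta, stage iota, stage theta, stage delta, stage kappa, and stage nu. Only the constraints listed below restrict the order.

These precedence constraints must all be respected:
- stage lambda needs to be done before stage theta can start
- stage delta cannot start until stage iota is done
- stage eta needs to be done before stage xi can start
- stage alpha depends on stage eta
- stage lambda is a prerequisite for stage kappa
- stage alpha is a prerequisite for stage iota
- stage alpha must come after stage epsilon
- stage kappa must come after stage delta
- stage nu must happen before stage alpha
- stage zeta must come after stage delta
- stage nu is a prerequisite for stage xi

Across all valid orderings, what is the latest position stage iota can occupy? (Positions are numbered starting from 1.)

Every stage that must follow stage iota has to come after it. Tracing all chains starting from stage iota, those stages are: stage zeta, stage delta, stage kappa — 3 in total.
With 3 mandatory successors out of 11 stages total, the latest slot for stage iota is 11−3 = 8, and it's reachable by doing all non-successors before stage iota.

8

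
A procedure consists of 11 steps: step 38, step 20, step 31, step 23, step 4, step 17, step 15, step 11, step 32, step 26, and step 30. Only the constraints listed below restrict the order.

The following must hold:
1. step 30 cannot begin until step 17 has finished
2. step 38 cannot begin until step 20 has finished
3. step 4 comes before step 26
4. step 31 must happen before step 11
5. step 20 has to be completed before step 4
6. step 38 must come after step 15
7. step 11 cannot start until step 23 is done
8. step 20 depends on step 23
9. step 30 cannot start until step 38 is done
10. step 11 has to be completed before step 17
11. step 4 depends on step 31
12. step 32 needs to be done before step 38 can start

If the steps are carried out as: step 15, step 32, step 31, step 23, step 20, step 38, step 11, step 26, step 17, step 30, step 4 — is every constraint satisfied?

No

The sequence places step 26 ahead of step 4.
Since step 4 is required before step 26, the ordering is invalid.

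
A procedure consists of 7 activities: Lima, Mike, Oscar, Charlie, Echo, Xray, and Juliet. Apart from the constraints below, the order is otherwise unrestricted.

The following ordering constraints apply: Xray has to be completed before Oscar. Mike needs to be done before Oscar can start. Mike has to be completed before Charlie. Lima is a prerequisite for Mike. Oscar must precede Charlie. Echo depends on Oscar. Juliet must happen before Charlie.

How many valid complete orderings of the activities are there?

The activities with no prerequisites are Lima, Xray, Juliet; any of them can be placed first.
Counting all ways to extend the partial order to a total order gives 33.

33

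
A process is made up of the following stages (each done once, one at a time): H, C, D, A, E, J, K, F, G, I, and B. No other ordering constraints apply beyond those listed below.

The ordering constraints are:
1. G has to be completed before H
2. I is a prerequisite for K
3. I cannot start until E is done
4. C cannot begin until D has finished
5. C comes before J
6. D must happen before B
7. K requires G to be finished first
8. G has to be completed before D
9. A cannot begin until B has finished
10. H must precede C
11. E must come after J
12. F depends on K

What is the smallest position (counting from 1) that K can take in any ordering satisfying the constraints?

8

The stages that are forced before K, directly or transitively, are H, C, D, E, J, G, I. That's 7 stages.
With 7 mandatory predecessors, the earliest K can sit is position 7+1 = 8, and placing just those 7 first achieves it.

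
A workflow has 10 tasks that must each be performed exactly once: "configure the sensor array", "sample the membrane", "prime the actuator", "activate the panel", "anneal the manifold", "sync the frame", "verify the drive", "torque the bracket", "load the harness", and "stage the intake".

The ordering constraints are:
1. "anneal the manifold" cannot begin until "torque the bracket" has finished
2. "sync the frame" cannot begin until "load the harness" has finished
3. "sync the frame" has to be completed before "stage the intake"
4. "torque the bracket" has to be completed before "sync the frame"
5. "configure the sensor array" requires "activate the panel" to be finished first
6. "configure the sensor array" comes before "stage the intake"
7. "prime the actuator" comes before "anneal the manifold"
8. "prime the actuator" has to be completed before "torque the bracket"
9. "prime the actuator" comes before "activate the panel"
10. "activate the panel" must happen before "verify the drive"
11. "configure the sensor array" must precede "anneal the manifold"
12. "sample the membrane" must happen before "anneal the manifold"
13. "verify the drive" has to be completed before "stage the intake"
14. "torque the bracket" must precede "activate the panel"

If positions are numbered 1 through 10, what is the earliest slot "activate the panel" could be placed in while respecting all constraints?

3

Every task that must precede "activate the panel" has to come before it. Tracing all chains that end at "activate the panel", those tasks are: "prime the actuator", "torque the bracket" — 2 in total.
So at minimum 2 tasks come before "activate the panel", putting "activate the panel" no earlier than position 3. That position is achievable by scheduling exactly those predecessors first.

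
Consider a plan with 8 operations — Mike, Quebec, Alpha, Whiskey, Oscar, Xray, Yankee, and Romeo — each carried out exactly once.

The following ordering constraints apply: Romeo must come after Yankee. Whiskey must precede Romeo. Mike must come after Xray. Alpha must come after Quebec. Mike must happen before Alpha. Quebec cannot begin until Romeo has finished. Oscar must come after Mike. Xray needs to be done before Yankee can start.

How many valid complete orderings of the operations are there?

The operations with no prerequisites are Whiskey, Xray; any of them can be placed first.
Counting all ways to extend the partial order to a total order gives 54.

54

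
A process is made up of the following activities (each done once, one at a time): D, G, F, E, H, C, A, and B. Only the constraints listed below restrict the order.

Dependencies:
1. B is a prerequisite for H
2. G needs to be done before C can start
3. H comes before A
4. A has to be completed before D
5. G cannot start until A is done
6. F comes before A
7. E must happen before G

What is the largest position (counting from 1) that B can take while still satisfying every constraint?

3

Following every chain forward from B, the activities that must come later are D, G, H, C, A — 5 of them.
With 5 mandatory successors out of 8 activities total, the latest slot for B is 8−5 = 3, and it's reachable by doing all non-successors before B.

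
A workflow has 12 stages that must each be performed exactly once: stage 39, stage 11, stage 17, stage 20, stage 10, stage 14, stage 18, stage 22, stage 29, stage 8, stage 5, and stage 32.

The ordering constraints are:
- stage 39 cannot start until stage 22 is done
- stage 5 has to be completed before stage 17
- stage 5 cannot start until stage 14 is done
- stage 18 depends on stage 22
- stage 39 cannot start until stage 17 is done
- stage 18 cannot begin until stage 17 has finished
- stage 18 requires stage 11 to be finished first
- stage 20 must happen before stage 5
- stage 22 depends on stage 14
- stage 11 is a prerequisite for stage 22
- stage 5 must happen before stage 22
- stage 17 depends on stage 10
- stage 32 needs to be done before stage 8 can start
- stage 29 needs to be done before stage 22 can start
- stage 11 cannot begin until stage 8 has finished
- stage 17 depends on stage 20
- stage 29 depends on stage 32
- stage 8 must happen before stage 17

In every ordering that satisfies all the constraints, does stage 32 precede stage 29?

Yes

There is a constraint chain stage 32 → stage 29.
So stage 32 must precede stage 29 in any valid ordering.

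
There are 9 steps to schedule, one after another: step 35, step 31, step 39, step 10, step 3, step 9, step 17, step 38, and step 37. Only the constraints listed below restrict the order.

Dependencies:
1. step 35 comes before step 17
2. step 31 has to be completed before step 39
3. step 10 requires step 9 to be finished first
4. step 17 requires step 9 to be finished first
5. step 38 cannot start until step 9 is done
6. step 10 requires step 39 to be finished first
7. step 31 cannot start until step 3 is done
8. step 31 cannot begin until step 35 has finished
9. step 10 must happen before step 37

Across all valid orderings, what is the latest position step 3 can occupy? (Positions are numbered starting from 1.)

The steps that are forced after step 3, directly or by a chain of constraints, are step 31, step 39, step 10, step 37. That's 4 steps.
So at least 4 steps follow step 3, putting step 3 no later than position 5. That position is achievable by scheduling everything else first.

5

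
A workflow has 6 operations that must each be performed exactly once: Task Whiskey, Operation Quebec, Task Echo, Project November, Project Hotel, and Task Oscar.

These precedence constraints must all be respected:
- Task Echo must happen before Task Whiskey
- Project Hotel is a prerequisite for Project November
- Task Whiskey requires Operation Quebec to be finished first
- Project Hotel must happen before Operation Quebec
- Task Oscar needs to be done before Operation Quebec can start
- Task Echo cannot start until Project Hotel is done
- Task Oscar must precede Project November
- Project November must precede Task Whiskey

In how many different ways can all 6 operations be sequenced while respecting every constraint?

2 operations have no prerequisites (Project Hotel, Task Oscar), so any of them could come first.
Counting all ways to extend the partial order to a total order gives 14.

14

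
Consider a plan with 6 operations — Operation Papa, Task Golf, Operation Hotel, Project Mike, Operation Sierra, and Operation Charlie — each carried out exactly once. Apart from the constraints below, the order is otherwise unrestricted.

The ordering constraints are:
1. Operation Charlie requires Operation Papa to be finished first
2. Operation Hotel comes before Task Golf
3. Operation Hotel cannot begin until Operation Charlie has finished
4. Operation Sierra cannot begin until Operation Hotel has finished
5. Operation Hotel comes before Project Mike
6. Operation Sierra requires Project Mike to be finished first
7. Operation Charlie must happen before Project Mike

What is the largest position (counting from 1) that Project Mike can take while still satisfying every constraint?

5

Following the constraints forward from Project Mike, its only required successor is Operation Sierra.
With 1 mandatory successor out of 6 operations total, the latest slot for Project Mike is 6−1 = 5, and it's reachable by doing all non-successors before Project Mike.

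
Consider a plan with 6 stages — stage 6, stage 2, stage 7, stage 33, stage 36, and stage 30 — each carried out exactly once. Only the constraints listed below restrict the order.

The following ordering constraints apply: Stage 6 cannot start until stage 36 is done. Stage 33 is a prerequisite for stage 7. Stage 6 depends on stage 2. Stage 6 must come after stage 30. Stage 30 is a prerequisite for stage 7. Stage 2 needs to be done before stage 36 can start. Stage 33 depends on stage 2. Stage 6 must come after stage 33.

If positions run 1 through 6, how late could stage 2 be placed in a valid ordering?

Every stage that must follow stage 2 has to come after it. Tracing all chains starting from stage 2, those stages are: stage 6, stage 7, stage 33, stage 36 — 4 in total.
With 4 mandatory successors out of 6 stages total, the latest slot for stage 2 is 6−4 = 2, and it's reachable by doing all non-successors before stage 2.

2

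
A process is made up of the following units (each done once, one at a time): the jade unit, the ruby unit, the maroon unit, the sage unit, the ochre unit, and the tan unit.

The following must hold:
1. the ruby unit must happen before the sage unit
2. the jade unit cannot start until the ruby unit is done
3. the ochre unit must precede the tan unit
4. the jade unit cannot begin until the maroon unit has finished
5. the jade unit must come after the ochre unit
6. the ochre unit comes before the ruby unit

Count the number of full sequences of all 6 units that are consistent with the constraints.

The units with no prerequisites are the maroon unit, the ochre unit; any of them can be placed first.
Systematically extending each partial ordering one unit at a time and counting, there are 33 complete orderings.

33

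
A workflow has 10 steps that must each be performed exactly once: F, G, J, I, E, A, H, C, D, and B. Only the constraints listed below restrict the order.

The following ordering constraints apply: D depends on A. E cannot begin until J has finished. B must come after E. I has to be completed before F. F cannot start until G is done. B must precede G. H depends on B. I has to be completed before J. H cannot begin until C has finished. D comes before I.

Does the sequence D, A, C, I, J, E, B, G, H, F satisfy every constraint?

The sequence places D ahead of A.
Since A is required before D, the ordering is invalid.

No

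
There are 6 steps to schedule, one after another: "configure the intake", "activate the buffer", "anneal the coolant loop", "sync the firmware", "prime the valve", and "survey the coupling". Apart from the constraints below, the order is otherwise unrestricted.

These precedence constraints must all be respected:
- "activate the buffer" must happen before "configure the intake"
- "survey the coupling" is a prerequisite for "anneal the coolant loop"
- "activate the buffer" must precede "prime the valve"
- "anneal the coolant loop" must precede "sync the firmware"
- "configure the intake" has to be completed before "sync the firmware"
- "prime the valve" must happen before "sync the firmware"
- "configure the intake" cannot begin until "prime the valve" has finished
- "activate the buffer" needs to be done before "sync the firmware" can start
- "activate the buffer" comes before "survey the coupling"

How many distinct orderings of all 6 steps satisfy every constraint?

6

"activate the buffer" is the only step with nothing required before it, so every ordering starts there.
Enumerating by repeatedly choosing an available step (one whose prerequisites are all placed) gives 6 distinct complete orderings.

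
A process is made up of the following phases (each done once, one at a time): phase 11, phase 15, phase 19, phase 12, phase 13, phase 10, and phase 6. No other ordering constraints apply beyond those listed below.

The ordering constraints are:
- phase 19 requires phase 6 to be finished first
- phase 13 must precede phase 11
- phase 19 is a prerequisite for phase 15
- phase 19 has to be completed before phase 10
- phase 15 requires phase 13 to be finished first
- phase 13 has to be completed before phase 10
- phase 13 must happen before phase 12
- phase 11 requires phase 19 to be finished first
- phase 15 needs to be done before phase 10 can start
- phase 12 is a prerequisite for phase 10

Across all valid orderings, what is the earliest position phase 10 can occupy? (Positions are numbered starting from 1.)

The phases that are forced before phase 10, directly or transitively, are phase 15, phase 19, phase 12, phase 13, phase 6. That's 5 phases.
So at minimum 5 phases come before phase 10, putting phase 10 no earlier than position 6. That position is achievable by scheduling exactly those predecessors first.

6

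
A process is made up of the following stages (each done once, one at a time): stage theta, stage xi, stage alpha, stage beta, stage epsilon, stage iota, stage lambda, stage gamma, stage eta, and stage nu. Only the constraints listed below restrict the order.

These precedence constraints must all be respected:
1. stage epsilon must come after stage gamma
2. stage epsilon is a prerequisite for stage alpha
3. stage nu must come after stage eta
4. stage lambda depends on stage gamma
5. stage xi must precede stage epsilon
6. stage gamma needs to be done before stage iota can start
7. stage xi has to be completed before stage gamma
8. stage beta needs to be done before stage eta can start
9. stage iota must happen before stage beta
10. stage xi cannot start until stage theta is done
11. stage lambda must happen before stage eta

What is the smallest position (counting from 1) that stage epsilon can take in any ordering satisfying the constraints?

Working backwards through the constraints from stage epsilon, its full set of required predecessors is stage theta, stage xi, stage gamma — 3 of them.
So at minimum 3 stages come before stage epsilon, putting stage epsilon no earlier than position 4. That position is achievable by scheduling exactly those predecessors first.

4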